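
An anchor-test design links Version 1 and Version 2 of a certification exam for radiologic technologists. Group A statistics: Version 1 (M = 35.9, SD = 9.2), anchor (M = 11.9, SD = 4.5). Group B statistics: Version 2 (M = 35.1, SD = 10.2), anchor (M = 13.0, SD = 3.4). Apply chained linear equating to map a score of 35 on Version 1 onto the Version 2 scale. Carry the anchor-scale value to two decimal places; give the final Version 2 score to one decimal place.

Version 1 → anchor (Group A): v = (4.5/9.2)(35 − 35.9) + 11.9 = 11.46
anchor → Version 2 (Group B): y = (10.2/3.4)(11.46 − 13.0) + 35.1 = 30.5

30.5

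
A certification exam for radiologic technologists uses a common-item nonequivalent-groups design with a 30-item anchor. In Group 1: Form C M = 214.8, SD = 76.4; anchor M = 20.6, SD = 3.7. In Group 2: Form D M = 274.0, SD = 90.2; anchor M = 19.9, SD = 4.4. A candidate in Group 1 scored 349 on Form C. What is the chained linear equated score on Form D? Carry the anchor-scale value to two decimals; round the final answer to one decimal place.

421.6

Form C → anchor (Group 1): v = (3.7/76.4)(349 − 214.8) + 20.6 = 27.10
anchor → Form D (Group 2): y = (90.2/4.4)(27.10 − 19.9) + 274.0 = 421.6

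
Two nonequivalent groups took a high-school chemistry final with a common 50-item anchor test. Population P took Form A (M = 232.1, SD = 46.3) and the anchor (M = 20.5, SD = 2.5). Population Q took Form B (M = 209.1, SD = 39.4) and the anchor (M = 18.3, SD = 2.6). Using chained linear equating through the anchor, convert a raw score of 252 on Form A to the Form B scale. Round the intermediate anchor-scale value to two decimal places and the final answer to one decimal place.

Form A → anchor (Population P): v = (2.5/46.3)(252 − 232.1) + 20.5 = 21.57
anchor → Form B (Population Q): y = (39.4/2.6)(21.57 − 18.3) + 209.1 = 258.7

258.7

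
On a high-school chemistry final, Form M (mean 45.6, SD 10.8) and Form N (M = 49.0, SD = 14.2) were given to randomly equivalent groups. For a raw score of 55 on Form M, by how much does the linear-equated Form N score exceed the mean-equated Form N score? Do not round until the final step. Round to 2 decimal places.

2.96

Mean-equated: 55 + (49.0 − 45.6) = 58.40
Linear-equated: (14.2/10.8)(55 − 45.6) + 49.0 = 61.359
Difference = 61.359 − 58.40 = 2.96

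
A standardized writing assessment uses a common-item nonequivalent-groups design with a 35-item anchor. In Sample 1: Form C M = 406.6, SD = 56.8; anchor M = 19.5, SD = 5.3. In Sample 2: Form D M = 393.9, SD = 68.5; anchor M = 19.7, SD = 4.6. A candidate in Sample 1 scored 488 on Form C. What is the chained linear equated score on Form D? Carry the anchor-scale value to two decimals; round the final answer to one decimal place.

Form C → anchor (Sample 1): v = (5.3/56.8)(488 − 406.6) + 19.5 = 27.10
anchor → Form D (Sample 2): y = (68.5/4.6)(27.10 − 19.7) + 393.9 = 504.1

504.1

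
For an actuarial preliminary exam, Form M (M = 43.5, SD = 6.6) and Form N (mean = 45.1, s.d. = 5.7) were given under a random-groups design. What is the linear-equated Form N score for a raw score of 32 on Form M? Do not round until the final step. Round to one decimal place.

Linear equating: y = (SD_Y/SD_X)(x − M_X) + M_Y
y = (5.7/6.6)(32 − 43.5) + 45.1
y = 0.863636 × -11.5 + 45.1 = -9.9318 + 45.1 = 35.2

35.2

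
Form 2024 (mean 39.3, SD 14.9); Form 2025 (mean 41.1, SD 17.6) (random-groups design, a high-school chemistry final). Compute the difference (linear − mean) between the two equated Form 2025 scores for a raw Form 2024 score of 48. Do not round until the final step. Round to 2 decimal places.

Mean-equated: 48 + (41.1 − 39.3) = 49.80
Linear-equated: (17.6/14.9)(48 − 39.3) + 41.1 = 51.377
Difference = 51.377 − 49.80 = 1.58

1.58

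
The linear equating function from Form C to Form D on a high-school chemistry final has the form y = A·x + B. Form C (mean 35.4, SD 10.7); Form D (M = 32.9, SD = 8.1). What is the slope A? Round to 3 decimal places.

A = SD_Y / SD_X = 8.1 / 10.7 = 0.757

0.757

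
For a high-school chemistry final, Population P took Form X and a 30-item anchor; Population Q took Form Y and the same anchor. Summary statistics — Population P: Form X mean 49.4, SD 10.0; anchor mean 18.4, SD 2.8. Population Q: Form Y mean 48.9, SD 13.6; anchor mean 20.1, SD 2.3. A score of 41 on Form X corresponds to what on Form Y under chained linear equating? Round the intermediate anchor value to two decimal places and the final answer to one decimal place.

25.0

Form X → anchor (Population P): v = (2.8/10.0)(41 − 49.4) + 18.4 = 16.05
anchor → Form Y (Population Q): y = (13.6/2.3)(16.05 − 20.1) + 48.9 = 25.0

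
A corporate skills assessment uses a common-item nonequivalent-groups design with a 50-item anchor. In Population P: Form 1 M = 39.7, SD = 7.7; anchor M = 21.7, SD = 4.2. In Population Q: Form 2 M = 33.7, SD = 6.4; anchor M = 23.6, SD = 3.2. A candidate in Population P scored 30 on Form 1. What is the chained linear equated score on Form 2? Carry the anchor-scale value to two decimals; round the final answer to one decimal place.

19.3

Form 1 → anchor (Population P): v = (4.2/7.7)(30 − 39.7) + 21.7 = 16.41
anchor → Form 2 (Population Q): y = (6.4/3.2)(16.41 − 23.6) + 33.7 = 19.3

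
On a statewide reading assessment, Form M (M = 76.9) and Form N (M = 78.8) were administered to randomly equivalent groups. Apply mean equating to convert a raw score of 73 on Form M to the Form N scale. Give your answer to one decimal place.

74.9

Mean equating: y = x + (M_Y − M_X) = 73 + (78.8 − 76.9) = 74.9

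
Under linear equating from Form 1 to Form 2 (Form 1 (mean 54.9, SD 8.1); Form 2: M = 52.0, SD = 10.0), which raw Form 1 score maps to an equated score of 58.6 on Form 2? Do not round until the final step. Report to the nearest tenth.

60.2

Invert y = (SD_Y/SD_X)(x − M_X) + M_Y:
x = (SD_X/SD_Y)(y − M_Y) + M_X = (8.1/10.0)(58.6 − 52.0) + 54.9
x = 0.810000 × 6.600 + 54.9 = 60.2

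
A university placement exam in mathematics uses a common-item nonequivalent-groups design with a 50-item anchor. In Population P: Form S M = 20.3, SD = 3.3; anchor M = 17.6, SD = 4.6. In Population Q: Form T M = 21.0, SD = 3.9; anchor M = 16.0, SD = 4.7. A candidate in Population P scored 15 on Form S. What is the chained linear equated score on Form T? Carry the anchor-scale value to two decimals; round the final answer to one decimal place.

Form S → anchor (Population P): v = (4.6/3.3)(15 − 20.3) + 17.6 = 10.21
anchor → Form T (Population Q): y = (3.9/4.7)(10.21 − 16.0) + 21.0 = 16.2

16.2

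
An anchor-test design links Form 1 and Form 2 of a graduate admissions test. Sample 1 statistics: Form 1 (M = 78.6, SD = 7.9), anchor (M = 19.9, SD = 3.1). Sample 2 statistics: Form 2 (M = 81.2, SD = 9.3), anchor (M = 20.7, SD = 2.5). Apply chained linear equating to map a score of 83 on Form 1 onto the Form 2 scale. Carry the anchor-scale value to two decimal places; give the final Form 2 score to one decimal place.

Form 1 → anchor (Sample 1): v = (3.1/7.9)(83 − 78.6) + 19.9 = 21.63
anchor → Form 2 (Sample 2): y = (9.3/2.5)(21.63 − 20.7) + 81.2 = 84.7

84.7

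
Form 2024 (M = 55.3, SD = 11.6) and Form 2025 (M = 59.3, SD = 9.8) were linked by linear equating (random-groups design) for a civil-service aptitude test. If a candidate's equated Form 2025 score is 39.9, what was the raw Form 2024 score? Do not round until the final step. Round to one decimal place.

32.3

Invert y = (SD_Y/SD_X)(x − M_X) + M_Y:
x = (SD_X/SD_Y)(y − M_Y) + M_X = (11.6/9.8)(39.9 − 59.3) + 55.3
x = 1.183673 × -19.400 + 55.3 = 32.3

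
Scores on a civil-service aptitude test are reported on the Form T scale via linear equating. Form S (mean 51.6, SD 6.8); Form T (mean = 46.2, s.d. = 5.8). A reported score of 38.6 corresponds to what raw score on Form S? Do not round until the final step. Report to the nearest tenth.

Invert y = (SD_Y/SD_X)(x − M_X) + M_Y:
x = (SD_X/SD_Y)(y − M_Y) + M_X = (6.8/5.8)(38.6 − 46.2) + 51.6
x = 1.172414 × -7.600 + 51.6 = 42.7

42.7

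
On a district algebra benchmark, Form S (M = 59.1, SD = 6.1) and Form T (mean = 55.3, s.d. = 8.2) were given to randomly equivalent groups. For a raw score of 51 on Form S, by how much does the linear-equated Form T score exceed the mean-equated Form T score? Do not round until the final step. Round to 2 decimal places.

Mean-equated: 51 + (55.3 − 59.1) = 47.20
Linear-equated: (8.2/6.1)(51 − 59.1) + 55.3 = 44.411
Difference = 44.411 − 47.20 = -2.79

-2.79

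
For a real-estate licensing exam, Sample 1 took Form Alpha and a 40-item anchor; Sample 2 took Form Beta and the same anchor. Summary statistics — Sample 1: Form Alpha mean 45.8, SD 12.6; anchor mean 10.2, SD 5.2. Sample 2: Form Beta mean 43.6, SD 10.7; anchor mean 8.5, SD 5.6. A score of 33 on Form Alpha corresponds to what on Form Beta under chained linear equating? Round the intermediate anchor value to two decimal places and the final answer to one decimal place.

36.8

Form Alpha → anchor (Sample 1): v = (5.2/12.6)(33 − 45.8) + 10.2 = 4.92
anchor → Form Beta (Sample 2): y = (10.7/5.6)(4.92 − 8.5) + 43.6 = 36.8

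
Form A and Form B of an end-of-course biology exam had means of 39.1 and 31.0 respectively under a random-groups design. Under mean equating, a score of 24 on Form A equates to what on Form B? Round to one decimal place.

15.9

Mean equating: y = x + (M_Y − M_X) = 24 + (31.0 − 39.1) = 15.9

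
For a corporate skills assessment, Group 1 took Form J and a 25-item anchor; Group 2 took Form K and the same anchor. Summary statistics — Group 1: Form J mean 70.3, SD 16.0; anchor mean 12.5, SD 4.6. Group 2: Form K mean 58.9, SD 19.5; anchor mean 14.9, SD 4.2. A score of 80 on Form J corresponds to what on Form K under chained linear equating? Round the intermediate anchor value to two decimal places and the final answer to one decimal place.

60.7

Form J → anchor (Group 1): v = (4.6/16.0)(80 − 70.3) + 12.5 = 15.29
anchor → Form K (Group 2): y = (19.5/4.2)(15.29 − 14.9) + 58.9 = 60.7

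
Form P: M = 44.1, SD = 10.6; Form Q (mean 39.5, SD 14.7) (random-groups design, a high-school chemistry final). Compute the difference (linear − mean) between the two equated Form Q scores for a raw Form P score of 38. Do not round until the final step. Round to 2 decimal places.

Mean-equated: 38 + (39.5 − 44.1) = 33.40
Linear-equated: (14.7/10.6)(38 − 44.1) + 39.5 = 31.041
Difference = 31.041 − 33.40 = -2.36

-2.36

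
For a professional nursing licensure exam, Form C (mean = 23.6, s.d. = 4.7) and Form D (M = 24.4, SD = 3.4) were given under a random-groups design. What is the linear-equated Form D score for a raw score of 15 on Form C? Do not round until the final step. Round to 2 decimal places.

18.18

Linear equating: y = (SD_Y/SD_X)(x − M_X) + M_Y
y = (3.4/4.7)(15 − 23.6) + 24.4
y = 0.723404 × -8.6 + 24.4 = -6.2213 + 24.4 = 18.18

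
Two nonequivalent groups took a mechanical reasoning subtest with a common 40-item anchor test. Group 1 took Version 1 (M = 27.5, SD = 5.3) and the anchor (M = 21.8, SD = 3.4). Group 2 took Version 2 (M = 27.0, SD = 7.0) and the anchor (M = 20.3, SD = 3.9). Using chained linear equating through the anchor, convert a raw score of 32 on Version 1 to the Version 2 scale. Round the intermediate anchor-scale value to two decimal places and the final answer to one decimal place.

34.9

Version 1 → anchor (Group 1): v = (3.4/5.3)(32 − 27.5) + 21.8 = 24.69
anchor → Version 2 (Group 2): y = (7.0/3.9)(24.69 − 20.3) + 27.0 = 34.9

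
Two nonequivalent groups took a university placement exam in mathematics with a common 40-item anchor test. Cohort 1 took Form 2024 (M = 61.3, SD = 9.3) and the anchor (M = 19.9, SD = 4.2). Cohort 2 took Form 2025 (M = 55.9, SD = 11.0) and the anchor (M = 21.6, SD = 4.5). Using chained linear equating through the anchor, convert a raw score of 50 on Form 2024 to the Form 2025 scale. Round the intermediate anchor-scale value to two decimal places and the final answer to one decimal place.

39.3

Form 2024 → anchor (Cohort 1): v = (4.2/9.3)(50 − 61.3) + 19.9 = 14.80
anchor → Form 2025 (Cohort 2): y = (11.0/4.5)(14.80 − 21.6) + 55.9 = 39.3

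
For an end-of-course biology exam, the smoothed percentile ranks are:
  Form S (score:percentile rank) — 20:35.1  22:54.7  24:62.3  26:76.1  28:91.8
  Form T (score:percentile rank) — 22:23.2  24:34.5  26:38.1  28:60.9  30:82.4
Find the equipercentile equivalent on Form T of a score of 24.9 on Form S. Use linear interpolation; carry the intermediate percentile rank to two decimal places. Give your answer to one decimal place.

PR of 24.9 on Form S: 62.3 + (24.9 − 24)/(26 − 24) × (76.1 − 62.3) = 68.51
On Form T, PR 68.51 falls between score 28 (PR 60.9) and 30 (PR 82.4).
Interpolate: 28 + (68.51 − 60.9)/(82.4 − 60.9) × (30 − 28) = 28.7

28.7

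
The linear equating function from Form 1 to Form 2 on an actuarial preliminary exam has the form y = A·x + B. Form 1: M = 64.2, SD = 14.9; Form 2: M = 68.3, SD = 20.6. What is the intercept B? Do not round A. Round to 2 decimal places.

-20.46

A = SD_Y / SD_X = 20.6 / 14.9 = 1.382550
B = M_Y − A·M_X = 68.3 − 1.382550 × 64.2 = -20.46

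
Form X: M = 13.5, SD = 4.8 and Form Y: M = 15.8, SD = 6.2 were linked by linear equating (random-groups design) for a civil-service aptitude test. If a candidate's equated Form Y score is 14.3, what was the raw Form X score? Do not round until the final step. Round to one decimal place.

Invert y = (SD_Y/SD_X)(x − M_X) + M_Y:
x = (SD_X/SD_Y)(y − M_Y) + M_X = (4.8/6.2)(14.3 − 15.8) + 13.5
x = 0.774194 × -1.500 + 13.5 = 12.3

12.3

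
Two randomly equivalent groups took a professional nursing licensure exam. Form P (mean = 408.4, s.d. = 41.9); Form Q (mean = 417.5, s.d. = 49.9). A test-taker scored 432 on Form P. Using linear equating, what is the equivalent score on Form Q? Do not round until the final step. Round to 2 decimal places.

Linear equating: y = (SD_Y/SD_X)(x − M_X) + M_Y
y = (49.9/41.9)(432 − 408.4) + 417.5
y = 1.190931 × 23.6 + 417.5 = 28.1060 + 417.5 = 445.61

445.61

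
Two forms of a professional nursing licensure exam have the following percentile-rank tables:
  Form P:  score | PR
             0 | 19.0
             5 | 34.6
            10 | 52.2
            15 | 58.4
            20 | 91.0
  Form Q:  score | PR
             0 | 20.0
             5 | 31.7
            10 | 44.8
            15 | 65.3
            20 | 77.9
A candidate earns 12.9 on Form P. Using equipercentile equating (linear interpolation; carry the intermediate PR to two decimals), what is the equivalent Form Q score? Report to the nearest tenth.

PR of 12.9 on Form P: 52.2 + (12.9 − 10)/(15 − 10) × (58.4 − 52.2) = 55.80
On Form Q, PR 55.80 falls between score 10 (PR 44.8) and 15 (PR 65.3).
Interpolate: 10 + (55.80 − 44.8)/(65.3 − 44.8) × (15 − 10) = 12.7

12.7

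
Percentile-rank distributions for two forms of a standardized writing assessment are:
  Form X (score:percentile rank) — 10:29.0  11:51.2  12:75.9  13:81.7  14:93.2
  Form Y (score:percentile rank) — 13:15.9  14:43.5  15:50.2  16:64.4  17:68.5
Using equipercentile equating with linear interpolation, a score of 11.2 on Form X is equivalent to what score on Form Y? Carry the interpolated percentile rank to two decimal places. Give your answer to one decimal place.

PR of 11.2 on Form X: 51.2 + (11.2 − 11)/(12 − 11) × (75.9 − 51.2) = 56.14
On Form Y, PR 56.14 falls between score 15 (PR 50.2) and 16 (PR 64.4).
Interpolate: 15 + (56.14 − 50.2)/(64.4 − 50.2) × (16 − 15) = 15.4

15.4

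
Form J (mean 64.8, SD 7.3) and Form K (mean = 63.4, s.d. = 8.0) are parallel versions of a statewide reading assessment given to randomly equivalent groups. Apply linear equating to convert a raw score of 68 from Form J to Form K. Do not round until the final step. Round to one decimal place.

Linear equating: y = (SD_Y/SD_X)(x − M_X) + M_Y
y = (8.0/7.3)(68 − 64.8) + 63.4
y = 1.095890 × 3.2 + 63.4 = 3.5068 + 63.4 = 66.9

66.9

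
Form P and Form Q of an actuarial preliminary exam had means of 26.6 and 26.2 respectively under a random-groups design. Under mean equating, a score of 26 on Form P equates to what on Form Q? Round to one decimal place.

Mean equating: y = x + (M_Y − M_X) = 26 + (26.2 − 26.6) = 25.6

25.6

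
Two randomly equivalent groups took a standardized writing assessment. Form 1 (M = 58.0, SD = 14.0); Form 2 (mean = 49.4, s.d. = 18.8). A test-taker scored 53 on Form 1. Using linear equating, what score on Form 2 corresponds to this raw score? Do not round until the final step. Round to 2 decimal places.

Linear equating: y = (SD_Y/SD_X)(x − M_X) + M_Y
y = (18.8/14.0)(53 − 58.0) + 49.4
y = 1.342857 × -5.0 + 49.4 = -6.7143 + 49.4 = 42.69

42.69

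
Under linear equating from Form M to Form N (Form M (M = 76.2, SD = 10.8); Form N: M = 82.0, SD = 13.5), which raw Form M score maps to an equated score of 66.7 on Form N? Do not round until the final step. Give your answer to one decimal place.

64.0

Invert y = (SD_Y/SD_X)(x − M_X) + M_Y:
x = (SD_X/SD_Y)(y − M_Y) + M_X = (10.8/13.5)(66.7 − 82.0) + 76.2
x = 0.800000 × -15.300 + 76.2 = 64.0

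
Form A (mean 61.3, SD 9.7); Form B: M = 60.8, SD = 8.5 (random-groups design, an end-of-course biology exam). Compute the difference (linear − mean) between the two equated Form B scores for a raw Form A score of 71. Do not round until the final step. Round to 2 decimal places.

-1.20

Mean-equated: 71 + (60.8 − 61.3) = 70.50
Linear-equated: (8.5/9.7)(71 − 61.3) + 60.8 = 69.300
Difference = 69.300 − 70.50 = -1.20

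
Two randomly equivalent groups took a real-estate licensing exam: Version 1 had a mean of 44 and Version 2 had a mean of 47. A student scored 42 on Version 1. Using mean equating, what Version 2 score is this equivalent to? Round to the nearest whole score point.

Mean equating: y = x + (M_Y − M_X) = 42 + (47 − 44) = 45

45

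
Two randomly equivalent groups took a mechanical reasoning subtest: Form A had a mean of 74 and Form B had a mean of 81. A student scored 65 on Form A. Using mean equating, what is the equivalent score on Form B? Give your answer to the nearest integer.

Mean equating: y = x + (M_Y − M_X) = 65 + (81 − 74) = 72

72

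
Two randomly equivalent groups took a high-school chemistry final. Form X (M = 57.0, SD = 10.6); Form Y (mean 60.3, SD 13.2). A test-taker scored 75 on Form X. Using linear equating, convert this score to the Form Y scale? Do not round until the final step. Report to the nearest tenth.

Linear equating: y = (SD_Y/SD_X)(x − M_X) + M_Y
y = (13.2/10.6)(75 − 57.0) + 60.3
y = 1.245283 × 18.0 + 60.3 = 22.4151 + 60.3 = 82.7

82.7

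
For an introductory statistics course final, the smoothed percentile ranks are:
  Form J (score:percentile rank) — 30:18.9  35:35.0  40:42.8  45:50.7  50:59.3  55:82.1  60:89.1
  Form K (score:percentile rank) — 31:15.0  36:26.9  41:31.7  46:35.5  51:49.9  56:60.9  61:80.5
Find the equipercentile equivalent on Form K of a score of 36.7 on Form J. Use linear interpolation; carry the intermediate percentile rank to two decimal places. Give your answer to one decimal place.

46.7

PR of 36.7 on Form J: 35.0 + (36.7 − 35)/(40 − 35) × (42.8 − 35.0) = 37.65
On Form K, PR 37.65 falls between score 46 (PR 35.5) and 51 (PR 49.9).
Interpolate: 46 + (37.65 − 35.5)/(49.9 − 35.5) × (51 − 46) = 46.7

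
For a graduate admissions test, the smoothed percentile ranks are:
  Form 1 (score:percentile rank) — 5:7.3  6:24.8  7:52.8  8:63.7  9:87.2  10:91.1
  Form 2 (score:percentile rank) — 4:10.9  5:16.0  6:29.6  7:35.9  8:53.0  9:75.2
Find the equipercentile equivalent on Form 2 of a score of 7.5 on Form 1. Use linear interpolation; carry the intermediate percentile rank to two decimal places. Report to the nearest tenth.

PR of 7.5 on Form 1: 52.8 + (7.5 − 7)/(8 − 7) × (63.7 − 52.8) = 58.25
On Form 2, PR 58.25 falls between score 8 (PR 53.0) and 9 (PR 75.2).
Interpolate: 8 + (58.25 − 53.0)/(75.2 − 53.0) × (9 − 8) = 8.2

8.2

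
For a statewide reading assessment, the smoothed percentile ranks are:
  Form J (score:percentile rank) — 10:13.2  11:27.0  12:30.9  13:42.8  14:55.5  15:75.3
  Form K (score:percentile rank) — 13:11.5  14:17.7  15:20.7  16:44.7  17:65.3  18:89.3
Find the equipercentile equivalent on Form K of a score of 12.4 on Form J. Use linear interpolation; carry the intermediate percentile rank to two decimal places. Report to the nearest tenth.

PR of 12.4 on Form J: 30.9 + (12.4 − 12)/(13 − 12) × (42.8 − 30.9) = 35.66
On Form K, PR 35.66 falls between score 15 (PR 20.7) and 16 (PR 44.7).
Interpolate: 15 + (35.66 − 20.7)/(44.7 − 20.7) × (16 − 15) = 15.6

15.6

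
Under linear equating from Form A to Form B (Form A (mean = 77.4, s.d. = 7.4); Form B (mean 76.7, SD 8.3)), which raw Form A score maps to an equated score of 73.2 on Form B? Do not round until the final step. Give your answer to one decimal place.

Invert y = (SD_Y/SD_X)(x − M_X) + M_Y:
x = (SD_X/SD_Y)(y − M_Y) + M_X = (7.4/8.3)(73.2 − 76.7) + 77.4
x = 0.891566 × -3.500 + 77.4 = 74.3

74.3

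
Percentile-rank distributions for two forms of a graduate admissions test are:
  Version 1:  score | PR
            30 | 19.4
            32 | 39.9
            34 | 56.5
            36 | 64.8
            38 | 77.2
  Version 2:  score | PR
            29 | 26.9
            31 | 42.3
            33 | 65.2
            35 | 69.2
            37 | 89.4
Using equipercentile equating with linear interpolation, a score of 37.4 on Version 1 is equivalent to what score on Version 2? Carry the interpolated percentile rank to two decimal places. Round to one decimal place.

PR of 37.4 on Version 1: 64.8 + (37.4 − 36)/(38 − 36) × (77.2 − 64.8) = 73.48
On Version 2, PR 73.48 falls between score 35 (PR 69.2) and 37 (PR 89.4).
Interpolate: 35 + (73.48 − 69.2)/(89.4 − 69.2) × (37 − 35) = 35.4

35.4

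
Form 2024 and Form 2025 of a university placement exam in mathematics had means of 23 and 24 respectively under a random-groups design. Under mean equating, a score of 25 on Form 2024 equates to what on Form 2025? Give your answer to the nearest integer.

26

Mean equating: y = x + (M_Y − M_X) = 25 + (24 − 23) = 26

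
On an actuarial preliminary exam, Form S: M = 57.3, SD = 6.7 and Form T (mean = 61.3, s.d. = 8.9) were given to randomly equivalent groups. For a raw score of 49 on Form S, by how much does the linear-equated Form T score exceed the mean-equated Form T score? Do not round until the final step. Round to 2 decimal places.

Mean-equated: 49 + (61.3 − 57.3) = 53.00
Linear-equated: (8.9/6.7)(49 − 57.3) + 61.3 = 50.275
Difference = 50.275 − 53.00 = -2.73

-2.73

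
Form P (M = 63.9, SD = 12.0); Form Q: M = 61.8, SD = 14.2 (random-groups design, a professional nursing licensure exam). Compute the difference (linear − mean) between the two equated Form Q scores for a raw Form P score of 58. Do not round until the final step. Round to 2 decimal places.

Mean-equated: 58 + (61.8 − 63.9) = 55.90
Linear-equated: (14.2/12.0)(58 − 63.9) + 61.8 = 54.818
Difference = 54.818 − 55.90 = -1.08

-1.08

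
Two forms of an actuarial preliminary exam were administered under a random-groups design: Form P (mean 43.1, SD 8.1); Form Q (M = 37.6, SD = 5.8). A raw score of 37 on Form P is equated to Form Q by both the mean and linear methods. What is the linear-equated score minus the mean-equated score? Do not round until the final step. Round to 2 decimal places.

1.73

Mean-equated: 37 + (37.6 − 43.1) = 31.50
Linear-equated: (5.8/8.1)(37 − 43.1) + 37.6 = 33.232
Difference = 33.232 − 31.50 = 1.73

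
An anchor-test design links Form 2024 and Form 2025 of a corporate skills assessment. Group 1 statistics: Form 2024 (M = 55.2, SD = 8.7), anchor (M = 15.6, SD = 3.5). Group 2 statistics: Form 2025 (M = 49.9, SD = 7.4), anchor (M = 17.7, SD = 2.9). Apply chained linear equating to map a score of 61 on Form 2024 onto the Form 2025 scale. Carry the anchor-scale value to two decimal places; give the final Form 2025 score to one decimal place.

50.5

Form 2024 → anchor (Group 1): v = (3.5/8.7)(61 − 55.2) + 15.6 = 17.93
anchor → Form 2025 (Group 2): y = (7.4/2.9)(17.93 − 17.7) + 49.9 = 50.5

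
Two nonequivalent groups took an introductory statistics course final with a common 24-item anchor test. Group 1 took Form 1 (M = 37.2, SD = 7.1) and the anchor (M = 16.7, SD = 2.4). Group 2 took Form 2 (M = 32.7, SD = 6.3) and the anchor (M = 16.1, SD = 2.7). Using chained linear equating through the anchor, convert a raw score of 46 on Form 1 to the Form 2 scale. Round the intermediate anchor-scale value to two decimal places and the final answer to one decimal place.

Form 1 → anchor (Group 1): v = (2.4/7.1)(46 − 37.2) + 16.7 = 19.67
anchor → Form 2 (Group 2): y = (6.3/2.7)(19.67 − 16.1) + 32.7 = 41.0

41.0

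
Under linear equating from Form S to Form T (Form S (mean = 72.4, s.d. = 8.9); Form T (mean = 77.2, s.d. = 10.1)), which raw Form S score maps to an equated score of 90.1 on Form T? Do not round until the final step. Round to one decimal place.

83.8

Invert y = (SD_Y/SD_X)(x − M_X) + M_Y:
x = (SD_X/SD_Y)(y − M_Y) + M_X = (8.9/10.1)(90.1 − 77.2) + 72.4
x = 0.881188 × 12.900 + 72.4 = 83.8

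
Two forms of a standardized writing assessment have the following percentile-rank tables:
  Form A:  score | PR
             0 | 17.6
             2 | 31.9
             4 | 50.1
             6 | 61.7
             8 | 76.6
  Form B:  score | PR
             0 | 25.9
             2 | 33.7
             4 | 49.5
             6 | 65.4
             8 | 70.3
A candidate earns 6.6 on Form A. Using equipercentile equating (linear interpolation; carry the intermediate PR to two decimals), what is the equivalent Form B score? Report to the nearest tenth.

PR of 6.6 on Form A: 61.7 + (6.6 − 6)/(8 − 6) × (76.6 − 61.7) = 66.17
On Form B, PR 66.17 falls between score 6 (PR 65.4) and 8 (PR 70.3).
Interpolate: 6 + (66.17 − 65.4)/(70.3 − 65.4) × (8 − 6) = 6.3

6.3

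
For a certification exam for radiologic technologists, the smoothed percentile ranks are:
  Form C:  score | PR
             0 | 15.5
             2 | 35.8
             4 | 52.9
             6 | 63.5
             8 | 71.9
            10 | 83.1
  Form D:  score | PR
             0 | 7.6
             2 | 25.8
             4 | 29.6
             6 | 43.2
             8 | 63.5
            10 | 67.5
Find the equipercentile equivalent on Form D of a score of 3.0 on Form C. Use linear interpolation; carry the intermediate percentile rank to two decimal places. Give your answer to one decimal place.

PR of 3.0 on Form C: 35.8 + (3.0 − 2)/(4 − 2) × (52.9 − 35.8) = 44.35
On Form D, PR 44.35 falls between score 6 (PR 43.2) and 8 (PR 63.5).
Interpolate: 6 + (44.35 − 43.2)/(63.5 − 43.2) × (8 − 6) = 6.1

6.1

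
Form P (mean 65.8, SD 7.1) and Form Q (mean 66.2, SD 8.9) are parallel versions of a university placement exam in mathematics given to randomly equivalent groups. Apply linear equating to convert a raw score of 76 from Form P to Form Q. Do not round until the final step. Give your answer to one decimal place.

Linear equating: y = (SD_Y/SD_X)(x − M_X) + M_Y
y = (8.9/7.1)(76 − 65.8) + 66.2
y = 1.253521 × 10.2 + 66.2 = 12.7859 + 66.2 = 79.0

79.0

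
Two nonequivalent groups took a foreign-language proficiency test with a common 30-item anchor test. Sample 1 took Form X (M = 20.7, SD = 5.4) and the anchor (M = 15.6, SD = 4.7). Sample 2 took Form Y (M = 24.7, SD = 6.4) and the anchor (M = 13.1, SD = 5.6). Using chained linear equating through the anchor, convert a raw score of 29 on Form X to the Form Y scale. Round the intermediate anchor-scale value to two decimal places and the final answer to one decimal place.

Form X → anchor (Sample 1): v = (4.7/5.4)(29 − 20.7) + 15.6 = 22.82
anchor → Form Y (Sample 2): y = (6.4/5.6)(22.82 − 13.1) + 24.7 = 35.8

35.8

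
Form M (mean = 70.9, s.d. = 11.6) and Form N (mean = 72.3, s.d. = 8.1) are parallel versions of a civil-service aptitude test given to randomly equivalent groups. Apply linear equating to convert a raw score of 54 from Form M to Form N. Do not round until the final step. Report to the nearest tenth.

Linear equating: y = (SD_Y/SD_X)(x − M_X) + M_Y
y = (8.1/11.6)(54 − 70.9) + 72.3
y = 0.698276 × -16.9 + 72.3 = -11.8009 + 72.3 = 60.5

60.5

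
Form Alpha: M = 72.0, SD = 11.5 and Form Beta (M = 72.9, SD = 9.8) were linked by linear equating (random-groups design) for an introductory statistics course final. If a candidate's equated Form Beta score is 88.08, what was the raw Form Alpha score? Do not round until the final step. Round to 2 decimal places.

89.81

Invert y = (SD_Y/SD_X)(x − M_X) + M_Y:
x = (SD_X/SD_Y)(y − M_Y) + M_X = (11.5/9.8)(88.08 − 72.9) + 72.0
x = 1.173469 × 15.180 + 72.0 = 89.81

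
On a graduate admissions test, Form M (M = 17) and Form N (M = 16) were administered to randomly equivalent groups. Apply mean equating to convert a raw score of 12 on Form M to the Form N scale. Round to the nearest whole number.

11

Mean equating: y = x + (M_Y − M_X) = 12 + (16 − 17) = 11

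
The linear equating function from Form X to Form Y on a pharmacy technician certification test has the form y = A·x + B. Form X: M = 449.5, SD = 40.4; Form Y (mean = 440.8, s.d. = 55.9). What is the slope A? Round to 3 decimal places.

A = SD_Y / SD_X = 55.9 / 40.4 = 1.384

1.384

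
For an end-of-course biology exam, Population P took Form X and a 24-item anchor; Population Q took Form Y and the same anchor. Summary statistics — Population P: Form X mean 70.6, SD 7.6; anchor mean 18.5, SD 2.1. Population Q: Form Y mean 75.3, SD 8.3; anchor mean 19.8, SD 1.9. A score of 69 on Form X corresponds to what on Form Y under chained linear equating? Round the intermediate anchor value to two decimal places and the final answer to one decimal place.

67.7

Form X → anchor (Population P): v = (2.1/7.6)(69 − 70.6) + 18.5 = 18.06
anchor → Form Y (Population Q): y = (8.3/1.9)(18.06 − 19.8) + 75.3 = 67.7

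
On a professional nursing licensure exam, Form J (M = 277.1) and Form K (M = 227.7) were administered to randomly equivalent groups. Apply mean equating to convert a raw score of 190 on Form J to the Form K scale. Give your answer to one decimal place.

140.6

Mean equating: y = x + (M_Y − M_X) = 190 + (227.7 − 277.1) = 140.6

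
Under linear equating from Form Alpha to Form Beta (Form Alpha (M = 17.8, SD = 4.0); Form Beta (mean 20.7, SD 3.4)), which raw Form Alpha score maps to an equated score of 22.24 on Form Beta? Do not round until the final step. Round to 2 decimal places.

19.61

Invert y = (SD_Y/SD_X)(x − M_X) + M_Y:
x = (SD_X/SD_Y)(y − M_Y) + M_X = (4.0/3.4)(22.24 − 20.7) + 17.8
x = 1.176471 × 1.540 + 17.8 = 19.61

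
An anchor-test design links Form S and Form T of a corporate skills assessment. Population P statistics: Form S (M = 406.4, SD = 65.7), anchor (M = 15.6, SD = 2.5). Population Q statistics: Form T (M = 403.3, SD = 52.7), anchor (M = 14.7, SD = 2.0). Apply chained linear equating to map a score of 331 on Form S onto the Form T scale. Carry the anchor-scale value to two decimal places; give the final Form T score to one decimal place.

351.4

Form S → anchor (Population P): v = (2.5/65.7)(331 − 406.4) + 15.6 = 12.73
anchor → Form T (Population Q): y = (52.7/2.0)(12.73 − 14.7) + 403.3 = 351.4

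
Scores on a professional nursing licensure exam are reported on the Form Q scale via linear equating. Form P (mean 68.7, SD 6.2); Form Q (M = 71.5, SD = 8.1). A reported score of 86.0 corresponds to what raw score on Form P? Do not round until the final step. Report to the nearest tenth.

79.8

Invert y = (SD_Y/SD_X)(x − M_X) + M_Y:
x = (SD_X/SD_Y)(y − M_Y) + M_X = (6.2/8.1)(86.0 − 71.5) + 68.7
x = 0.765432 × 14.500 + 68.7 = 79.8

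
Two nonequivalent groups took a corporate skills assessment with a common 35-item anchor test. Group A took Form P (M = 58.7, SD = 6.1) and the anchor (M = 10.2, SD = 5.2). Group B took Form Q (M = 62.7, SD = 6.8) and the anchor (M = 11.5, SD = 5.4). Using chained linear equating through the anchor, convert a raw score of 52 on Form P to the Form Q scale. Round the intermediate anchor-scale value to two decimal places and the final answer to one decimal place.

Form P → anchor (Group A): v = (5.2/6.1)(52 − 58.7) + 10.2 = 4.49
anchor → Form Q (Group B): y = (6.8/5.4)(4.49 − 11.5) + 62.7 = 53.9

53.9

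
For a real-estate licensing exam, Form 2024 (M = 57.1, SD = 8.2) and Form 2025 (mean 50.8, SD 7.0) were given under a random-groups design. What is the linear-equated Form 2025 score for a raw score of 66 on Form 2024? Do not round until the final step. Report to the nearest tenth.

58.4

Linear equating: y = (SD_Y/SD_X)(x − M_X) + M_Y
y = (7.0/8.2)(66 − 57.1) + 50.8
y = 0.853659 × 8.9 + 50.8 = 7.5976 + 50.8 = 58.4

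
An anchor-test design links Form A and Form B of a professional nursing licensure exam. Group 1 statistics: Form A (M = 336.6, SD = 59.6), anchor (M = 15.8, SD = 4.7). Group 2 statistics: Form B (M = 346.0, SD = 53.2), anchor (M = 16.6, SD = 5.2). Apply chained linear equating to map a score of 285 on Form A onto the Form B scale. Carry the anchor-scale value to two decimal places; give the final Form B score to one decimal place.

Form A → anchor (Group 1): v = (4.7/59.6)(285 − 336.6) + 15.8 = 11.73
anchor → Form B (Group 2): y = (53.2/5.2)(11.73 − 16.6) + 346.0 = 296.2

296.2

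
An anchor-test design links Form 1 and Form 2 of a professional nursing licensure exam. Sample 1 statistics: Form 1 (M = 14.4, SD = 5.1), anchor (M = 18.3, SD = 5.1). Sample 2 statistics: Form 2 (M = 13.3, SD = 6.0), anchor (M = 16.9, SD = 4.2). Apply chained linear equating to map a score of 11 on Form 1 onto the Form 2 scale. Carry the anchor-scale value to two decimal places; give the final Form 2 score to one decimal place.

Form 1 → anchor (Sample 1): v = (5.1/5.1)(11 − 14.4) + 18.3 = 14.90
anchor → Form 2 (Sample 2): y = (6.0/4.2)(14.90 − 16.9) + 13.3 = 10.4

10.4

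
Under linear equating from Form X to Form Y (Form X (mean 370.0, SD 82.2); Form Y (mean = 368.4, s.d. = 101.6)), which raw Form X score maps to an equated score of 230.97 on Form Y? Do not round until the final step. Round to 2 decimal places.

258.81

Invert y = (SD_Y/SD_X)(x − M_X) + M_Y:
x = (SD_X/SD_Y)(y − M_Y) + M_X = (82.2/101.6)(230.97 − 368.4) + 370.0
x = 0.809055 × -137.430 + 370.0 = 258.81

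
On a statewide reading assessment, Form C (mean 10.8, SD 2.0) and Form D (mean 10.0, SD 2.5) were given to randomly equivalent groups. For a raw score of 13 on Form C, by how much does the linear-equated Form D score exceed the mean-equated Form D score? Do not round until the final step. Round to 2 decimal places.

Mean-equated: 13 + (10.0 − 10.8) = 12.20
Linear-equated: (2.5/2.0)(13 − 10.8) + 10.0 = 12.750
Difference = 12.750 − 12.20 = 0.55

0.55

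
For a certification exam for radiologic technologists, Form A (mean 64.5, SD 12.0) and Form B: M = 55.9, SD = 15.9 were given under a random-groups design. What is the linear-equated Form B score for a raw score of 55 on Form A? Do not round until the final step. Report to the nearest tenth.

43.3

Linear equating: y = (SD_Y/SD_X)(x − M_X) + M_Y
y = (15.9/12.0)(55 − 64.5) + 55.9
y = 1.325000 × -9.5 + 55.9 = -12.5875 + 55.9 = 43.3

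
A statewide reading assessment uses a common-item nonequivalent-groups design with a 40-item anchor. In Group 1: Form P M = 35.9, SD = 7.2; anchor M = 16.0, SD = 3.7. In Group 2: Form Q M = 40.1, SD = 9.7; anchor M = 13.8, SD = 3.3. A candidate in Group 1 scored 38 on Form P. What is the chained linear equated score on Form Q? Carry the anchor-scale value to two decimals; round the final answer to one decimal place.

Form P → anchor (Group 1): v = (3.7/7.2)(38 − 35.9) + 16.0 = 17.08
anchor → Form Q (Group 2): y = (9.7/3.3)(17.08 − 13.8) + 40.1 = 49.7

49.7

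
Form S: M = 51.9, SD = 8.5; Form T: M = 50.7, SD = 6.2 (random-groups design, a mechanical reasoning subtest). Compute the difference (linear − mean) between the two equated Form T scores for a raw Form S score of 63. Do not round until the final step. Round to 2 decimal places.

Mean-equated: 63 + (50.7 − 51.9) = 61.80
Linear-equated: (6.2/8.5)(63 − 51.9) + 50.7 = 58.796
Difference = 58.796 − 61.80 = -3.00

-3.00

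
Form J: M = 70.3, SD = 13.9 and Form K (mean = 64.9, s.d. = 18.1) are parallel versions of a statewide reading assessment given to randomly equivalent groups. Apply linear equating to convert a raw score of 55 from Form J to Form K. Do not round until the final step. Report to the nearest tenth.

Linear equating: y = (SD_Y/SD_X)(x − M_X) + M_Y
y = (18.1/13.9)(55 − 70.3) + 64.9
y = 1.302158 × -15.3 + 64.9 = -19.9230 + 64.9 = 45.0

45.0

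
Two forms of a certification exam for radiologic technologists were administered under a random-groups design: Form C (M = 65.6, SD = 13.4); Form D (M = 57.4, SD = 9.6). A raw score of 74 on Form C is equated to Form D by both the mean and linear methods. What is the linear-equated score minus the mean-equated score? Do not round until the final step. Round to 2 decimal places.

Mean-equated: 74 + (57.4 − 65.6) = 65.80
Linear-equated: (9.6/13.4)(74 − 65.6) + 57.4 = 63.418
Difference = 63.418 − 65.80 = -2.38

-2.38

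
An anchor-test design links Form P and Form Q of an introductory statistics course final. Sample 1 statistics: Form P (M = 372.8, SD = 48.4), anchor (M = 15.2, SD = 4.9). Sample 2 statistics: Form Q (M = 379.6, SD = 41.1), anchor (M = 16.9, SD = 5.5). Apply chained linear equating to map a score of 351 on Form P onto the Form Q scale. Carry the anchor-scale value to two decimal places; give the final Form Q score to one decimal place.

350.4

Form P → anchor (Sample 1): v = (4.9/48.4)(351 − 372.8) + 15.2 = 12.99
anchor → Form Q (Sample 2): y = (41.1/5.5)(12.99 − 16.9) + 379.6 = 350.4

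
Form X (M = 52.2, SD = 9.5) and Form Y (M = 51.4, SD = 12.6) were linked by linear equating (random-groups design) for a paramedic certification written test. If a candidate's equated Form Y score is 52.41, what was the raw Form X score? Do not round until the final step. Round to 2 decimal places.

52.96

Invert y = (SD_Y/SD_X)(x − M_X) + M_Y:
x = (SD_X/SD_Y)(y − M_Y) + M_X = (9.5/12.6)(52.41 − 51.4) + 52.2
x = 0.753968 × 1.010 + 52.2 = 52.96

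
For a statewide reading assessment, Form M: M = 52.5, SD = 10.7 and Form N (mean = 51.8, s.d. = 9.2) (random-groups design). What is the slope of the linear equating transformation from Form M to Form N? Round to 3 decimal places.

A = SD_Y / SD_X = 9.2 / 10.7 = 0.860

0.860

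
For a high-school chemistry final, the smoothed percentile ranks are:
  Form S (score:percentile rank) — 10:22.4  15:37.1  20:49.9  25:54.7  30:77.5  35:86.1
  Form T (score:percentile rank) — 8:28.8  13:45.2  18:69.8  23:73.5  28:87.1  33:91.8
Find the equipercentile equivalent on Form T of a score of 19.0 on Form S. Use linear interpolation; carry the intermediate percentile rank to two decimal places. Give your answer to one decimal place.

13.4

PR of 19.0 on Form S: 37.1 + (19.0 − 15)/(20 − 15) × (49.9 − 37.1) = 47.34
On Form T, PR 47.34 falls between score 13 (PR 45.2) and 18 (PR 69.8).
Interpolate: 13 + (47.34 − 45.2)/(69.8 − 45.2) × (18 − 13) = 13.4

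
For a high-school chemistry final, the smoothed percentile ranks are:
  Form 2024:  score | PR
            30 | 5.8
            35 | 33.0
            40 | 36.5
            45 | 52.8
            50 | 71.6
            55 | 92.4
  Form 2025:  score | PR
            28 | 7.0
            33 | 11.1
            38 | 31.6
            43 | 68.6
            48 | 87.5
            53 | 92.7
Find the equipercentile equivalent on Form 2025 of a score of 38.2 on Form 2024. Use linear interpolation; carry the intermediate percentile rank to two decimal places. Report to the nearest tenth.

38.5

PR of 38.2 on Form 2024: 33.0 + (38.2 − 35)/(40 − 35) × (36.5 − 33.0) = 35.24
On Form 2025, PR 35.24 falls between score 38 (PR 31.6) and 43 (PR 68.6).
Interpolate: 38 + (35.24 − 31.6)/(68.6 − 31.6) × (43 − 38) = 38.5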